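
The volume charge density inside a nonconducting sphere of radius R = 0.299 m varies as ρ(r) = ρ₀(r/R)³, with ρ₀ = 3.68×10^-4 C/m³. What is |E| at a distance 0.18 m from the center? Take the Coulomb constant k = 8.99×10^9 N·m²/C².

Use a concentric Gaussian sphere at r = 0.18 m (r < R).
Integrate the density: Q_enc = 4π ∫₀^r ρ₀(r'/R)^3 r'² dr' = 4πρ₀ r^6/(6·R³) = 9.807e-7 C.
By Gauss's law, ∮E·dA = E·4πr² = Q_enc/ε₀.
E = k|Q_enc|/r² = (8.99×10^9)(9.807×10^-7)/(0.18)² = 2.72×10^5 N/C.

E = 2.72×10^5 N/C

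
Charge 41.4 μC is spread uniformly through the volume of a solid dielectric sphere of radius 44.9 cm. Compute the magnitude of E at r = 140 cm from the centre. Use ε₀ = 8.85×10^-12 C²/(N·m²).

By spherical symmetry E is radial; choose a Gaussian sphere of radius r = 140 cm (r > R, so the entire charge is enclosed).
Q_enc = 41.4 μC = 4.14×10^-5 C.
Since E is radial and uniform over the Gaussian sphere, Φ = E·4πr² = Q_enc/ε₀.
E = |Q_enc|/(4πε₀r²) = (4.14e-5)/(4π·8.85×10^-12·(1.4)²) = 1.90×10^5 N/C.

E ≈ 1.90e5 N/C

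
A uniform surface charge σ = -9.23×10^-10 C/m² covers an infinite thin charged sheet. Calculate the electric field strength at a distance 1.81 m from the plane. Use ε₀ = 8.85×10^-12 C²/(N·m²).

Choose a cylindrical pillbox piercing the sheet, end faces (area A) parallel to it.
Flux Φ = 2EA and Q_enc = σA, so 2EA = σA/ε₀ ⇒ E = |σ|/(2ε₀), independent of distance.
E = |σ|/(2ε₀) = (9.23e-10)/(2·8.85×10^-12) = 52.1 N/C.

|E| = 52.1 N/C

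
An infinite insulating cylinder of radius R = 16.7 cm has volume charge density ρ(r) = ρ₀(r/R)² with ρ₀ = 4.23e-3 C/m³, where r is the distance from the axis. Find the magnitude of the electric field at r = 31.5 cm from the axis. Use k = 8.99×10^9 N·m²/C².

E ≈ 1.06×10^7 V/m

Choose a coaxial cylinder of radius r = 31.5 cm (arbitrary length L) as the Gaussian surface (r > R, full charge per length enclosed).
λ_enc = 2π ∫₀^R ρ₀(r'/R)^2 r' dr' = 2πρ₀R²/4 = 1.853×10^-4 C/m.
Applying ∮E·dA = Q_enc/ε₀ with the end caps contributing no flux:
E = 2k|λ_enc|/r = 2(8.99×10^9)(1.853×10^-4)/(0.315) = 1.06e7 N/C.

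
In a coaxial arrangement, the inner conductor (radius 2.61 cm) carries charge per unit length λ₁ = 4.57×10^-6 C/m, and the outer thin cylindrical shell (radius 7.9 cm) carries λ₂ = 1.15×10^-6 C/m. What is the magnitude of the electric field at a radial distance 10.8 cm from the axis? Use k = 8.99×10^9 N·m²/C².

E = 9.52×10^5 N/C

Coaxial Gaussian cylinder, radius r = 10.8 cm, length L (r > 7.9 cm, enclosing both).
λ_enc = λ₁ + λ₂ = (4.57×10^-6) + (1.15e-6) = 5.72e-6 C/m.
By Gauss's law (flux through the curved wall only), E·2πrL = λ_enc L/ε₀.
E = 2k|λ_enc|/r = 2(8.99×10^9)(5.72e-6)/(0.108) = 9.52e5 N/C.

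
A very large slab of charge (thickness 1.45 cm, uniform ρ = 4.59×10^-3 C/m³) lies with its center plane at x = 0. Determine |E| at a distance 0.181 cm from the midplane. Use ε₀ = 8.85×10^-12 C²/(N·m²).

By symmetry E is perpendicular to the slab. A Gaussian pillbox from −0.181 cm to +0.181 cm (face area A) lies entirely within the slab.
Q_enc = ρ·(2x)·A and flux = 2EA, so 2EA = 2ρxA/ε₀ ⇒ E = |ρ|x/ε₀.
E = (4.59e-3)(0.00181)/(8.85×10^-12) = 9.39×10^5 N/C.

|E| = 9.39e5 V/m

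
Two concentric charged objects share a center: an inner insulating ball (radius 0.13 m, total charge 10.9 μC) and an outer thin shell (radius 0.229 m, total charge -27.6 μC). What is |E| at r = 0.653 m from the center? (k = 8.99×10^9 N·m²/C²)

|E| ≈ 3.52×10^5 N/C

By spherical symmetry E is radial; choose a Gaussian sphere of radius r = 0.653 m (r > 0.229 m, enclosing both).
Q_enc = (10.9 μC) + (-27.6 μC) = -1.67e-5 C.
Gauss's law: E·4πr² = Q_enc/ε₀.
E = k|Q_enc|/r² = (8.99×10^9)(1.67×10^-5)/(0.653)² = 3.52×10^5 N/C.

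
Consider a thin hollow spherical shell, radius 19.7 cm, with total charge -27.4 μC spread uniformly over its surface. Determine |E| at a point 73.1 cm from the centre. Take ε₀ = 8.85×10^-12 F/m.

|E| ≈ 4.61×10^5 N/C

Symmetry ⇒ E = E(r) r̂. Gaussian sphere of radius r = 73.1 cm (r > 19.7 cm).
The entire shell is enclosed: Q_enc = -2.74×10^-5 C.
Since E is radial and uniform over the Gaussian sphere, Φ = E·4πr² = Q_enc/ε₀.
E = |Q_enc|/(4πε₀r²) = (2.74×10^-5)/(4π·8.85×10^-12·(0.731)²) = 4.61×10^5 N/C.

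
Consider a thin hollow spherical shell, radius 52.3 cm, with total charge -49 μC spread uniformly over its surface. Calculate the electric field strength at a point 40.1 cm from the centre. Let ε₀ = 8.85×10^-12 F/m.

|E| = 0 N/C

Symmetry ⇒ E = E(r) r̂. Gaussian sphere of radius r = 40.1 cm (inside the shell, r < 52.3 cm).
All the charge is outside the Gaussian surface: Q_enc = 0, hence E = 0 everywhere inside the shell.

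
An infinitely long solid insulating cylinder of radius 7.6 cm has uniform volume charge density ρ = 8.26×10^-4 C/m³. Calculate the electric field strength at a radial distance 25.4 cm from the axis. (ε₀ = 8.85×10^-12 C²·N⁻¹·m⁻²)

By cylindrical symmetry E is radial; use a coaxial Gaussian cylinder of radius 25.4 cm and length L (r > 7.6 cm, full cross-section enclosed).
λ_enc = ρ·πR² = (8.26e-4)π(0.076)² = 1.499×10^-5 C/m.
By Gauss's law (flux through the curved wall only), E·2πrL = λ_enc L/ε₀.
E = |λ_enc|/(2πε₀r) = (1.499×10^-5)/(2π·8.85×10^-12·0.254) = 1.06×10^6 N/C.

1.06e6 V/m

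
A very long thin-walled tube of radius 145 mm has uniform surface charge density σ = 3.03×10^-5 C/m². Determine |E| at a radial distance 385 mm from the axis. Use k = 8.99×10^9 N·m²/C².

Take a coaxial cylindrical Gaussian surface of radius r = 385 mm and length L (r > 145 mm).
The whole shell is enclosed: λ_enc = σ·2πR = (3.03e-5)·2π·(0.145) = 2.761×10^-5 C/m.
By Gauss's law (flux through the curved wall only), E·2πrL = λ_enc L/ε₀.
E = 2k|λ_enc|/r = 2(8.99×10^9)(2.761×10^-5)/(0.385) = 1.29e6 N/C.

|E| = 1.29×10^6 V/m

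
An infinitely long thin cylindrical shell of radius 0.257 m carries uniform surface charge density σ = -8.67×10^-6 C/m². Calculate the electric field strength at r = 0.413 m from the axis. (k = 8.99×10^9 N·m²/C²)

E = 6.09×10^5 N/C

By cylindrical symmetry E is radial; use a coaxial Gaussian cylinder of radius 0.413 m and length L (r > 0.257 m).
The whole shell is enclosed: λ_enc = σ·2πR = (-8.67e-6)·2π·(0.257) = -1.40e-5 C/m.
Since E is radial and uniform over the curved surface, Φ = E·2πrL = Q_enc/ε₀ = λ_enc L/ε₀.
E = 2k|λ_enc|/r = 2(8.99×10^9)(1.40×10^-5)/(0.413) = 6.09×10^5 N/C.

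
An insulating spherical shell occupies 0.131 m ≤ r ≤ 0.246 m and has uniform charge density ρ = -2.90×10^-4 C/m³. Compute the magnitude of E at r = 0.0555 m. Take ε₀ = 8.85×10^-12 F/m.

|E| = 0 V/m

By spherical symmetry E is radial; choose a Gaussian sphere of radius r = 0.0555 m (r < 0.131 m, inside the empty cavity).
No charge is enclosed, so by Gauss's law E·4πr² = 0 ⇒ E = 0.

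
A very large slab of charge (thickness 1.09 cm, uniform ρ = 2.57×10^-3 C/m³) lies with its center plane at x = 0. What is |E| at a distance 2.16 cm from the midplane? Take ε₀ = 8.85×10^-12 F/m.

|E| = 1.58e6 V/m

The point |x| = 2.16 cm lies outside the slab (half-thickness 0.00545 m). A symmetric pillbox spanning the full slab encloses Q_enc = ρ·d·A.
Flux = 2EA ⇒ E = |ρ|d/(2ε₀), independent of distance outside.
E = (2.57e-3)(0.0109)/(2·8.85×10^-12) = 1.58e6 N/C.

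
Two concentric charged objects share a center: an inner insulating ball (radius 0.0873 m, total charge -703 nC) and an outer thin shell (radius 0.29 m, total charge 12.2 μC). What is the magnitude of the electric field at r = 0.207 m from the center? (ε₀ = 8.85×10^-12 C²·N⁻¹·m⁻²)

|E| = 1.48×10^5 N/C

By spherical symmetry E is radial; choose a Gaussian sphere of radius r = 0.207 m (between the bodies, 0.0873 m < r < 0.29 m).
The shell at 0.29 m lies outside the Gaussian surface, so Q_enc = -703 nC = -7.03e-7 C.
Gauss's law: E·4πr² = Q_enc/ε₀.
E = |Q_enc|/(4πε₀r²) = (7.03×10^-7)/(4π·8.85×10^-12·(0.207)²) = 1.48e5 N/C.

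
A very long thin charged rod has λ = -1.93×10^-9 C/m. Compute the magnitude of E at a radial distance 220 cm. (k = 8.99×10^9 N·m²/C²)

E = 15.8 V/m

Coaxial Gaussian cylinder, radius r = 220 cm, length L.
Q_enc = λL, so λ_enc = -1.93e-9 C/m.
Since E is radial and uniform over the curved surface, Φ = E·2πrL = Q_enc/ε₀ = λ_enc L/ε₀.
E = 2k|λ_enc|/r = 2(8.99×10^9)(1.93×10^-9)/(2.2) = 15.8 N/C.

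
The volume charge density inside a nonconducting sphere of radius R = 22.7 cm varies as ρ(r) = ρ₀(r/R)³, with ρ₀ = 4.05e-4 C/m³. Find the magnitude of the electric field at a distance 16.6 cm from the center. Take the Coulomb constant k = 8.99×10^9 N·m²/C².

4.95×10^5 N/C

By spherical symmetry E is radial; choose a Gaussian sphere of radius r = 16.6 cm (r < R).
Q_enc = ∫₀^r ρ(r')·4πr'² dr' = (4πρ₀/R³) ∫₀^r r'^5 dr' = 4πρ₀ r^6/(6·R³) = 1.517e-6 C.
Since E is radial and uniform over the Gaussian sphere, Φ = E·4πr² = Q_enc/ε₀.
E = k|Q_enc|/r² = (8.99×10^9)(1.517×10^-6)/(0.166)² = 4.95×10^5 N/C.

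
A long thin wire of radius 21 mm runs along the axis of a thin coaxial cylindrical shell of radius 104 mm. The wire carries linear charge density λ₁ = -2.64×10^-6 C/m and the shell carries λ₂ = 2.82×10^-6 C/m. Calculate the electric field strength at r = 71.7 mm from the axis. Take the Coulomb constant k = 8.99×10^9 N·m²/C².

E ≈ 6.62×10^5 N/C

Choose a coaxial cylinder of radius r = 71.7 mm (arbitrary length L) as the Gaussian surface (between the conductors, 21 mm < r < 104 mm).
The shell at 104 mm lies outside the Gaussian surface, so λ_enc = λ₁ = -2.64×10^-6 C/m.
Gauss's law: E·2πrL = λ_enc L/ε₀.
E = 2k|λ_enc|/r = 2(8.99×10^9)(2.64×10^-6)/(0.0717) = 6.62×10^5 N/C.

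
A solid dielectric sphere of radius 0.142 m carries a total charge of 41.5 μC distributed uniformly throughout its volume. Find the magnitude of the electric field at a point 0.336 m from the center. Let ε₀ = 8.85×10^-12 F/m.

Symmetry ⇒ E = E(r) r̂. Gaussian sphere of radius r = 0.336 m (r > R, so the entire charge is enclosed).
Q_enc = 41.5 μC = 4.15×10^-5 C.
By Gauss's law, ∮E·dA = E·4πr² = Q_enc/ε₀.
E = |Q_enc|/(4πε₀r²) = (4.15e-5)/(4π·8.85×10^-12·(0.336)²) = 3.31e6 N/C.

E = 3.31×10^6 N/C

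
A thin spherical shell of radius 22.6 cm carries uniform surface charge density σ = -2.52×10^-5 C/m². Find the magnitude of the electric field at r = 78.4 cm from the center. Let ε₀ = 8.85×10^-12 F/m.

By spherical symmetry E is radial; choose a Gaussian sphere of radius r = 78.4 cm (r > 22.6 cm).
The entire shell is enclosed: Q_enc = σ·4πR² = (-2.52×10^-5)·4π·(0.226)² = -1.617×10^-5 C.
By Gauss's law, ∮E·dA = E·4πr² = Q_enc/ε₀.
E = |Q_enc|/(4πε₀r²) = (1.617e-5)/(4π·8.85×10^-12·(0.784)²) = 2.37e5 N/C.

|E| = 2.37e5 N/C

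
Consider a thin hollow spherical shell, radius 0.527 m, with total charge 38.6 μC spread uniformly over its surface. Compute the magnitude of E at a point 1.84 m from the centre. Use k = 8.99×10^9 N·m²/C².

By spherical symmetry E is radial; choose a Gaussian sphere of radius r = 1.84 m (r > 0.527 m).
The entire shell is enclosed: Q_enc = 3.86e-5 C.
Applying ∮E·dA = Q_enc/ε₀ with Φ = E(4πr²):
E = k|Q_enc|/r² = (8.99×10^9)(3.86×10^-5)/(1.84)² = 1.02e5 N/C.

|E| ≈ 1.02×10^5 V/m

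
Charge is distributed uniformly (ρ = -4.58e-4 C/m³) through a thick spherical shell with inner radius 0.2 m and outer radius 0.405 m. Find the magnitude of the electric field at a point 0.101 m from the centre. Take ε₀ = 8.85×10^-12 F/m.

E = 0 (no enclosed charge)

By spherical symmetry E is radial; choose a Gaussian sphere of radius r = 0.101 m (r < 0.2 m, inside the empty cavity).
Q_enc = 0 (all charge lies at larger r); Gauss's law gives E = 0.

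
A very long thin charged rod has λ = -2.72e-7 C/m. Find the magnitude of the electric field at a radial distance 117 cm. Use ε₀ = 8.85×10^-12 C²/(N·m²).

4.18×10^3 N/C

By cylindrical symmetry E is radial; use a coaxial Gaussian cylinder of radius 117 cm and length L.
Q_enc = λL, so λ_enc = -2.72e-7 C/m.
Gauss's law: E·2πrL = λ_enc L/ε₀.
E = |λ_enc|/(2πε₀r) = (2.72e-7)/(2π·8.85×10^-12·1.17) = 4.18×10^3 N/C.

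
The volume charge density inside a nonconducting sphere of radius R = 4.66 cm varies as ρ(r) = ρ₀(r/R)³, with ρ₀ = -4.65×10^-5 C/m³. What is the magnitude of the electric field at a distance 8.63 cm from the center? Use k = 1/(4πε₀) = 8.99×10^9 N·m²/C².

Take a concentric spherical Gaussian surface of radius r = 8.63 cm (r > R, all charge enclosed).
Q_enc = 4π ∫₀^R ρ₀(r'/R)^3 r'² dr' = 4πρ₀R³/6 = -9.855e-9 C.
By Gauss's law, ∮E·dA = E·4πr² = Q_enc/ε₀.
E = k|Q_enc|/r² = (8.99×10^9)(9.855×10^-9)/(0.0863)² = 1.19×10^4 N/C.

1.19e4 N/C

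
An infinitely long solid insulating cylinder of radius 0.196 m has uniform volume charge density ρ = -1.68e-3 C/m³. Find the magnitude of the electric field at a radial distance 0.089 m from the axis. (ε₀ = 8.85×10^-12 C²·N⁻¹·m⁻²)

By cylindrical symmetry E is radial; use a coaxial Gaussian cylinder of radius 0.089 m and length L (r < R).
Charge inside radius r per length L is ρ·πr²·L, so λ_enc = ρπr² = -4.181e-5 C/m.
Gauss's law: E·2πrL = λ_enc L/ε₀.
E = |λ_enc|/(2πε₀r) = (4.181e-5)/(2π·8.85×10^-12·0.089) = 8.45×10^6 N/C.

E = 8.45e6 N/C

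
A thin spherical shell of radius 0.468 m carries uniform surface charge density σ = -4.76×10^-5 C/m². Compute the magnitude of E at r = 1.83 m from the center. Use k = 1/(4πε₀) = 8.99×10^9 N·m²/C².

Symmetry ⇒ E = E(r) r̂. Gaussian sphere of radius r = 1.83 m (r > 0.468 m).
The entire shell is enclosed: Q_enc = σ·4πR² = (-4.76e-5)·4π·(0.468)² = -1.31e-4 C.
Gauss's law: E·4πr² = Q_enc/ε₀.
E = k|Q_enc|/r² = (8.99×10^9)(1.31e-4)/(1.83)² = 3.52×10^5 N/C.

E ≈ 3.52×10^5 N/C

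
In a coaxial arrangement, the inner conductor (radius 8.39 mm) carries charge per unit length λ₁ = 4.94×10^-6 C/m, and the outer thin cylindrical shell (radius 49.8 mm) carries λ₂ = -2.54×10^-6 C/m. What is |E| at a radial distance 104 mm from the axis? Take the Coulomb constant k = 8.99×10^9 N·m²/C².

|E| = 4.15×10^5 N/C

Choose a coaxial cylinder of radius r = 104 mm (arbitrary length L) as the Gaussian surface (r > 49.8 mm, enclosing both).
λ_enc = λ₁ + λ₂ = (4.94×10^-6) + (-2.54×10^-6) = 2.40e-6 C/m.
Applying ∮E·dA = Q_enc/ε₀ with the end caps contributing no flux:
E = 2k|λ_enc|/r = 2(8.99×10^9)(2.40e-6)/(0.104) = 4.15×10^5 N/C.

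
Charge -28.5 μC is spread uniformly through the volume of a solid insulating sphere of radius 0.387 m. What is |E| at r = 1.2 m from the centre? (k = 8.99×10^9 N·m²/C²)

By spherical symmetry E is radial; choose a Gaussian sphere of radius r = 1.2 m (r > R, so the entire charge is enclosed).
Q_enc = -28.5 μC = -2.85×10^-5 C.
Gauss's law: E·4πr² = Q_enc/ε₀.
E = k|Q_enc|/r² = (8.99×10^9)(2.85e-5)/(1.2)² = 1.78e5 N/C.

|E| = 1.78×10^5 N/C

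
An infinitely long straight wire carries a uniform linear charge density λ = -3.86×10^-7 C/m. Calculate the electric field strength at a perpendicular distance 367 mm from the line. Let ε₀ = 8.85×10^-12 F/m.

|E| ≈ 1.89×10^4 N/C

By cylindrical symmetry E is radial; use a coaxial Gaussian cylinder of radius 367 mm and length L.
Q_enc = λL, so λ_enc = -3.86e-7 C/m.
By Gauss's law (flux through the curved wall only), E·2πrL = λ_enc L/ε₀.
E = |λ_enc|/(2πε₀r) = (3.86×10^-7)/(2π·8.85×10^-12·0.367) = 1.89×10^4 N/C.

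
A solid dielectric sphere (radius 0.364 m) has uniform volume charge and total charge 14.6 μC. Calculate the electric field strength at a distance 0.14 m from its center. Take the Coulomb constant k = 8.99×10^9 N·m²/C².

E = 3.81×10^5 V/m

Symmetry ⇒ E = E(r) r̂. Gaussian sphere of radius r = 0.14 m (r < R).
Only the charge within r is enclosed: Q_enc = Q·(r/R)³ = (14.6 μC)·(0.14 m/0.364 m)³ = 8.307e-7 C.
By Gauss's law, ∮E·dA = E·4πr² = Q_enc/ε₀.
E = k|Q_enc|/r² = (8.99×10^9)(8.307×10^-7)/(0.14)² = 3.81×10^5 N/C.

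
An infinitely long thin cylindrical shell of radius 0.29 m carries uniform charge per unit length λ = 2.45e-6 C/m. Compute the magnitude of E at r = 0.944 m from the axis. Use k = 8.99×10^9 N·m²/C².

|E| = 4.67e4 N/C

Coaxial Gaussian cylinder, radius r = 0.944 m, length L (r > 0.29 m).
The full line charge is enclosed: λ_enc = 2.45×10^-6 C/m.
Applying ∮E·dA = Q_enc/ε₀ with the end caps contributing no flux:
E = 2k|λ_enc|/r = 2(8.99×10^9)(2.45e-6)/(0.944) = 4.67×10^4 N/C.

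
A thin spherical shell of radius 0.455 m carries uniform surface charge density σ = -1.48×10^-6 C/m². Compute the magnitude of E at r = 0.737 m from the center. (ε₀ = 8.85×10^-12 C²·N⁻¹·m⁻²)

|E| ≈ 6.37e4 N/C

Use a concentric Gaussian sphere at r = 0.737 m (r > 0.455 m).
The entire shell is enclosed: Q_enc = σ·4πR² = (-1.48e-6)·4π·(0.455)² = -3.85e-6 C.
Since E is radial and uniform over the Gaussian sphere, Φ = E·4πr² = Q_enc/ε₀.
E = |Q_enc|/(4πε₀r²) = (3.85e-6)/(4π·8.85×10^-12·(0.737)²) = 6.37×10^4 N/C.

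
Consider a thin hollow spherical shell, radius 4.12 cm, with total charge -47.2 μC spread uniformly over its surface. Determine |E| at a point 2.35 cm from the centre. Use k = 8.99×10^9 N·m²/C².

Use a concentric Gaussian sphere at r = 2.35 cm (inside the shell, r < 4.12 cm).
All the charge is outside the Gaussian surface: Q_enc = 0, hence E = 0 everywhere inside the shell.

|E| = 0 N/C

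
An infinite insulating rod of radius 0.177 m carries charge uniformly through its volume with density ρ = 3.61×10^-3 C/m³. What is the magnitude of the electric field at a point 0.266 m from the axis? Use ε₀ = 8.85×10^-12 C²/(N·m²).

2.40×10^7 N/C

Take a coaxial cylindrical Gaussian surface of radius r = 0.266 m and length L (r > 0.177 m, full cross-section enclosed).
λ_enc = ρ·πR² = (3.61×10^-3)π(0.177)² = 3.553×10^-4 C/m.
Gauss's law: E·2πrL = λ_enc L/ε₀.
E = |λ_enc|/(2πε₀r) = (3.553×10^-4)/(2π·8.85×10^-12·0.266) = 2.40e7 N/C.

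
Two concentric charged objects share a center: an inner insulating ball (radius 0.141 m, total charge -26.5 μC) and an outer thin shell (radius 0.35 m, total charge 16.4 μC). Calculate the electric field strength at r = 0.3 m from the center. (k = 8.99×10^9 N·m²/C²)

By spherical symmetry E is radial; choose a Gaussian sphere of radius r = 0.3 m (between the bodies, 0.141 m < r < 0.35 m).
Only the inner charge is enclosed; the outer shell contributes nothing inside itself. Q_enc = -26.5 μC = -2.65×10^-5 C.
Applying ∮E·dA = Q_enc/ε₀ with Φ = E(4πr²):
E = k|Q_enc|/r² = (8.99×10^9)(2.65×10^-5)/(0.3)² = 2.65e6 N/C.

E ≈ 2.65×10^6 N/C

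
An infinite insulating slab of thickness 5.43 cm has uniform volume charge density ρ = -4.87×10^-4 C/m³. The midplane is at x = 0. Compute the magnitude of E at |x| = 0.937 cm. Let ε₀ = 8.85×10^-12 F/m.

By symmetry E is perpendicular to the slab. A Gaussian pillbox from −0.937 cm to +0.937 cm (face area A) lies entirely within the slab.
Q_enc = ρ·(2x)·A and flux = 2EA, so 2EA = 2ρxA/ε₀ ⇒ E = |ρ|x/ε₀.
E = (4.87×10^-4)(0.00937)/(8.85×10^-12) = 5.16×10^5 N/C.

E ≈ 5.16×10^5 N/C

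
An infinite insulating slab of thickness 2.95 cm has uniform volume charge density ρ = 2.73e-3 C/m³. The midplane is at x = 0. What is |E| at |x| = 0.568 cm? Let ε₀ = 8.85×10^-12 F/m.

|E| = 1.75×10^6 V/m

By symmetry E is perpendicular to the slab. A Gaussian pillbox from −0.568 cm to +0.568 cm (face area A) lies entirely within the slab.
Q_enc = ρ·(2x)·A and flux = 2EA, so 2EA = 2ρxA/ε₀ ⇒ E = |ρ|x/ε₀.
E = (2.73×10^-3)(0.00568)/(8.85×10^-12) = 1.75×10^6 N/C.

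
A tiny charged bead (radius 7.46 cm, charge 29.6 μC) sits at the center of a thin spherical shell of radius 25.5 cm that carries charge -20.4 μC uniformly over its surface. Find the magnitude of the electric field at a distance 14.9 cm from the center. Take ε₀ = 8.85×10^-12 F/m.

Use a concentric Gaussian sphere at r = 14.9 cm (between the bodies, 7.46 cm < r < 25.5 cm).
Only the inner charge is enclosed; the outer shell contributes nothing inside itself. Q_enc = 29.6 μC = 2.96e-5 C.
By Gauss's law, ∮E·dA = E·4πr² = Q_enc/ε₀.
E = |Q_enc|/(4πε₀r²) = (2.96×10^-5)/(4π·8.85×10^-12·(0.149)²) = 1.20e7 N/C.

|E| ≈ 1.20e7 N/C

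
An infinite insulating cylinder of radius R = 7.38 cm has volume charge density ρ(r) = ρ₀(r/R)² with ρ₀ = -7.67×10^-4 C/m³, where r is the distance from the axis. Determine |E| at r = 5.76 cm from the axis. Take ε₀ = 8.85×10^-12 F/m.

|E| ≈ 7.60×10^5 N/C

By cylindrical symmetry E is radial; use a coaxial Gaussian cylinder of radius 5.76 cm and length L (r < R).
λ_enc = ∫₀^r ρ(r')·2πr' dr' = (2πρ₀/R²)·r^4/4 = -2.435×10^-6 C/m.
By Gauss's law (flux through the curved wall only), E·2πrL = λ_enc L/ε₀.
E = |λ_enc|/(2πε₀r) = (2.435×10^-6)/(2π·8.85×10^-12·0.0576) = 7.60×10^5 N/C.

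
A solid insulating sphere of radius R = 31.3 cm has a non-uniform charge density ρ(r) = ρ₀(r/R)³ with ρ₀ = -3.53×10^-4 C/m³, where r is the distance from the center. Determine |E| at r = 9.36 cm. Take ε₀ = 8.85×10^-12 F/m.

|E| ≈ 1.66×10^4 V/m

Symmetry ⇒ E = E(r) r̂. Gaussian sphere of radius r = 9.36 cm (r < R).
Q_enc = ∫₀^r ρ(r')·4πr'² dr' = (4πρ₀/R³) ∫₀^r r'^5 dr' = 4πρ₀ r^6/(6·R³) = -1.621×10^-8 C.
By Gauss's law, ∮E·dA = E·4πr² = Q_enc/ε₀.
E = |Q_enc|/(4πε₀r²) = (1.621e-8)/(4π·8.85×10^-12·(0.0936)²) = 1.66×10^4 N/C.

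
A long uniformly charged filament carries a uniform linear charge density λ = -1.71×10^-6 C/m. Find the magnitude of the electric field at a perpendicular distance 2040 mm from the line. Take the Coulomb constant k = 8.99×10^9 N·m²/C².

Coaxial Gaussian cylinder, radius r = 2040 mm, length L.
Q_enc = λL, so λ_enc = -1.71×10^-6 C/m.
Gauss's law: E·2πrL = λ_enc L/ε₀.
E = 2k|λ_enc|/r = 2(8.99×10^9)(1.71×10^-6)/(2.04) = 1.51e4 N/C.

E = 1.51×10^4 N/C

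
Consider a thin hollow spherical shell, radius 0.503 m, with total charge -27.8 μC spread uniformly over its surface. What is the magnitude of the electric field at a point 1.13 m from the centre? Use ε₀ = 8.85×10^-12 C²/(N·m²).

E ≈ 1.96×10^5 N/C

Take a concentric spherical Gaussian surface of radius r = 1.13 m (r > 0.503 m).
The entire shell is enclosed: Q_enc = -2.78×10^-5 C.
By Gauss's law, ∮E·dA = E·4πr² = Q_enc/ε₀.
E = |Q_enc|/(4πε₀r²) = (2.78e-5)/(4π·8.85×10^-12·(1.13)²) = 1.96×10^5 N/C.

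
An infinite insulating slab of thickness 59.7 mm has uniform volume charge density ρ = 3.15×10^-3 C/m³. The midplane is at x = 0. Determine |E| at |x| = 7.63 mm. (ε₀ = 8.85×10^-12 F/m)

By symmetry E is perpendicular to the slab. A Gaussian pillbox from −7.63 mm to +7.63 mm (face area A) lies entirely within the slab.
Q_enc = ρ·(2x)·A and flux = 2EA, so 2EA = 2ρxA/ε₀ ⇒ E = |ρ|x/ε₀.
E = (3.15e-3)(0.00763)/(8.85×10^-12) = 2.72×10^6 N/C.

E = 2.72×10^6 N/C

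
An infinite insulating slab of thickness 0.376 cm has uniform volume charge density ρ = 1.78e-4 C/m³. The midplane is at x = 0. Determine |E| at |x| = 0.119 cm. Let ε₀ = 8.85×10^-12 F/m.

By symmetry E is perpendicular to the slab. A Gaussian pillbox from −0.119 cm to +0.119 cm (face area A) lies entirely within the slab.
Q_enc = ρ·(2x)·A and flux = 2EA, so 2EA = 2ρxA/ε₀ ⇒ E = |ρ|x/ε₀.
E = (1.78e-4)(0.00119)/(8.85×10^-12) = 2.39×10^4 N/C.

E = 2.39×10^4 N/C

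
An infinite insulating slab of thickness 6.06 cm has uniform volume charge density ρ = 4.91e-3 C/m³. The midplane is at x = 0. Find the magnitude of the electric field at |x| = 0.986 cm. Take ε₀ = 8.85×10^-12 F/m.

|E| = 5.47×10^6 N/C

By symmetry E is perpendicular to the slab. A Gaussian pillbox from −0.986 cm to +0.986 cm (face area A) lies entirely within the slab.
Q_enc = ρ·(2x)·A and flux = 2EA, so 2EA = 2ρxA/ε₀ ⇒ E = |ρ|x/ε₀.
E = (4.91×10^-3)(0.00986)/(8.85×10^-12) = 5.47e6 N/C.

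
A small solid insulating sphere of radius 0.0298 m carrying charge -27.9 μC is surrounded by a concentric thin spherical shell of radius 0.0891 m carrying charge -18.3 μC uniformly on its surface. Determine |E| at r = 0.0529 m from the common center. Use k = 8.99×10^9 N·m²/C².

Take a concentric spherical Gaussian surface of radius r = 0.0529 m (between the bodies, 0.0298 m < r < 0.0891 m).
The shell at 0.0891 m lies outside the Gaussian surface, so Q_enc = -27.9 μC = -2.79×10^-5 C.
By Gauss's law, ∮E·dA = E·4πr² = Q_enc/ε₀.
E = k|Q_enc|/r² = (8.99×10^9)(2.79×10^-5)/(0.0529)² = 8.96e7 N/C.

E ≈ 8.96×10^7 N/C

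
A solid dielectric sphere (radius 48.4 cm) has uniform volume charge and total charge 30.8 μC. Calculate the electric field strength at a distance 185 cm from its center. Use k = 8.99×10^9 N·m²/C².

|E| = 8.09e4 N/C

Take a concentric spherical Gaussian surface of radius r = 185 cm (r > R, so the entire charge is enclosed).
Q_enc = 30.8 μC = 3.08×10^-5 C.
Applying ∮E·dA = Q_enc/ε₀ with Φ = E(4πr²):
E = k|Q_enc|/r² = (8.99×10^9)(3.08×10^-5)/(1.85)² = 8.09×10^4 N/C.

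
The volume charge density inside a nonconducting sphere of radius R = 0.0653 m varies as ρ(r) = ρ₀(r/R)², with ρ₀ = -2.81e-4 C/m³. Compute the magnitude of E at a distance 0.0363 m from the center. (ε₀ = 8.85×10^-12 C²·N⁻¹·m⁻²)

|E| ≈ 7.12×10^4 N/C

By spherical symmetry E is radial; choose a Gaussian sphere of radius r = 0.0363 m (r < R).
Integrate the density: Q_enc = 4π ∫₀^r ρ₀(r'/R)^2 r'² dr' = 4πρ₀ r^5/(5·R²) = -1.044×10^-8 C.
Since E is radial and uniform over the Gaussian sphere, Φ = E·4πr² = Q_enc/ε₀.
E = |Q_enc|/(4πε₀r²) = (1.044×10^-8)/(4π·8.85×10^-12·(0.0363)²) = 7.12e4 N/C.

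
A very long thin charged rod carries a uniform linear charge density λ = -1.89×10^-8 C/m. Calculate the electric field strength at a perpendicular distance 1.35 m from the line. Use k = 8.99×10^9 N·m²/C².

252 N/C

Choose a coaxial cylinder of radius r = 1.35 m (arbitrary length L) as the Gaussian surface.
Q_enc = λL, so λ_enc = -1.89×10^-8 C/m.
Gauss's law: E·2πrL = λ_enc L/ε₀.
E = 2k|λ_enc|/r = 2(8.99×10^9)(1.89×10^-8)/(1.35) = 252 N/C.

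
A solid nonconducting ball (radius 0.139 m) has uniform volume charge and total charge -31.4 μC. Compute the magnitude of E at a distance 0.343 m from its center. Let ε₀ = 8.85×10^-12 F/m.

Take a concentric spherical Gaussian surface of radius r = 0.343 m (r > R, so the entire charge is enclosed).
Q_enc = -31.4 μC = -3.14×10^-5 C.
Gauss's law: E·4πr² = Q_enc/ε₀.
E = |Q_enc|/(4πε₀r²) = (3.14×10^-5)/(4π·8.85×10^-12·(0.343)²) = 2.40×10^6 N/C.

E ≈ 2.40×10^6 N/C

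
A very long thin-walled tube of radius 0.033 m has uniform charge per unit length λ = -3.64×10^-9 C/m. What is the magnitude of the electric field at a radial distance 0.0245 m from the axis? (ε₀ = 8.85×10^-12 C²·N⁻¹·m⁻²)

Take a coaxial cylindrical Gaussian surface of radius r = 0.0245 m and length L (r < 0.033 m, inside the shell).
All the surface charge lies outside this cylinder: Q_enc = 0, hence E = 0.

E = 0 (no enclosed charge)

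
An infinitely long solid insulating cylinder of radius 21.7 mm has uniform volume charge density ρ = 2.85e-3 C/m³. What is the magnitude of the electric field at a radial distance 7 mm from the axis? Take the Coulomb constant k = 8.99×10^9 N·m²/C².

Coaxial Gaussian cylinder, radius r = 7 mm, length L (r < R).
Charge inside radius r per length L is ρ·πr²·L, so λ_enc = ρπr² = 4.387e-7 C/m.
By Gauss's law (flux through the curved wall only), E·2πrL = λ_enc L/ε₀.
E = 2k|λ_enc|/r = 2(8.99×10^9)(4.387×10^-7)/(0.007) = 1.13e6 N/C.

|E| ≈ 1.13e6 N/C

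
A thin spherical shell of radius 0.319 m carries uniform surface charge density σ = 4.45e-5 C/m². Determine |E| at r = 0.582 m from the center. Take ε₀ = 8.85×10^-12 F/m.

1.51e6 N/C

Symmetry ⇒ E = E(r) r̂. Gaussian sphere of radius r = 0.582 m (r > 0.319 m).
The entire shell is enclosed: Q_enc = σ·4πR² = (4.45×10^-5)·4π·(0.319)² = 5.691×10^-5 C.
Since E is radial and uniform over the Gaussian sphere, Φ = E·4πr² = Q_enc/ε₀.
E = |Q_enc|/(4πε₀r²) = (5.691×10^-5)/(4π·8.85×10^-12·(0.582)²) = 1.51e6 N/C.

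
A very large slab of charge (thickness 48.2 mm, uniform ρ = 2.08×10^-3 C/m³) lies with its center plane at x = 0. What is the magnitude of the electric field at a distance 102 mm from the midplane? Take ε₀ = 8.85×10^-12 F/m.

The point |x| = 102 mm lies outside the slab (half-thickness 0.0241 m). A symmetric pillbox spanning the full slab encloses Q_enc = ρ·d·A.
Flux = 2EA ⇒ E = |ρ|d/(2ε₀), independent of distance outside.
E = (2.08e-3)(0.0482)/(2·8.85×10^-12) = 5.66×10^6 N/C.

|E| ≈ 5.66e6 N/C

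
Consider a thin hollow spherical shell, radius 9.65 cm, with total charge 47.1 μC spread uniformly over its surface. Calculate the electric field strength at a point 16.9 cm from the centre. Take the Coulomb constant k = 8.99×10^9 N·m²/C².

By spherical symmetry E is radial; choose a Gaussian sphere of radius r = 16.9 cm (r > 9.65 cm).
The entire shell is enclosed: Q_enc = 4.71e-5 C.
Since E is radial and uniform over the Gaussian sphere, Φ = E·4πr² = Q_enc/ε₀.
E = k|Q_enc|/r² = (8.99×10^9)(4.71×10^-5)/(0.169)² = 1.48×10^7 N/C.

|E| ≈ 1.48×10^7 N/C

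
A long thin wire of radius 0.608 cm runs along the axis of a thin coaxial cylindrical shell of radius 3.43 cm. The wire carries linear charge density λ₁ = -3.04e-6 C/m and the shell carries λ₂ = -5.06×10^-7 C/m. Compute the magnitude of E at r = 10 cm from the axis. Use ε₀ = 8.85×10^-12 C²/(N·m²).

|E| ≈ 6.38e5 N/C

By cylindrical symmetry E is radial; use a coaxial Gaussian cylinder of radius 10 cm and length L (r > 3.43 cm, enclosing both).
λ_enc = λ₁ + λ₂ = (-3.04×10^-6) + (-5.06×10^-7) = -3.546×10^-6 C/m.
By Gauss's law (flux through the curved wall only), E·2πrL = λ_enc L/ε₀.
E = |λ_enc|/(2πε₀r) = (3.546×10^-6)/(2π·8.85×10^-12·0.1) = 6.38×10^5 N/C.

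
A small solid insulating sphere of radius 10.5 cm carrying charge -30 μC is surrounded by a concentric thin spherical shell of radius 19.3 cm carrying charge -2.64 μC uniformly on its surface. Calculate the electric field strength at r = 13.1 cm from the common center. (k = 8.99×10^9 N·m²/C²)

1.57e7 V/m

Take a concentric spherical Gaussian surface of radius r = 13.1 cm (between the bodies, 10.5 cm < r < 19.3 cm).
The shell at 19.3 cm lies outside the Gaussian surface, so Q_enc = -30 μC = -3.00e-5 C.
By Gauss's law, ∮E·dA = E·4πr² = Q_enc/ε₀.
E = k|Q_enc|/r² = (8.99×10^9)(3.00×10^-5)/(0.131)² = 1.57×10^7 N/C.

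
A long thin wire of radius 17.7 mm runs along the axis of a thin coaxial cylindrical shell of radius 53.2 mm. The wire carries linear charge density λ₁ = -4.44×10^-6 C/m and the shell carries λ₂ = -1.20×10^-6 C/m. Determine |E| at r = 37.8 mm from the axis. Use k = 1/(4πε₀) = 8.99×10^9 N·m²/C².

Take a coaxial cylindrical Gaussian surface of radius r = 37.8 mm and length L (between the conductors, 17.7 mm < r < 53.2 mm).
The shell at 53.2 mm lies outside the Gaussian surface, so λ_enc = λ₁ = -4.44×10^-6 C/m.
By Gauss's law (flux through the curved wall only), E·2πrL = λ_enc L/ε₀.
E = 2k|λ_enc|/r = 2(8.99×10^9)(4.44×10^-6)/(0.0378) = 2.11e6 N/C.

|E| ≈ 2.11×10^6 V/m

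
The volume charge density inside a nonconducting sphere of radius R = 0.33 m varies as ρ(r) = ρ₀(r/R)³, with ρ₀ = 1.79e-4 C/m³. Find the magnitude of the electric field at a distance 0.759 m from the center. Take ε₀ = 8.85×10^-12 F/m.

By spherical symmetry E is radial; choose a Gaussian sphere of radius r = 0.759 m (r > R, all charge enclosed).
Q_enc = 4π ∫₀^R ρ₀(r'/R)^3 r'² dr' = 4πρ₀R³/6 = 1.347×10^-5 C.
Gauss's law: E·4πr² = Q_enc/ε₀.
E = |Q_enc|/(4πε₀r²) = (1.347×10^-5)/(4π·8.85×10^-12·(0.759)²) = 2.10×10^5 N/C.

|E| ≈ 2.10e5 V/m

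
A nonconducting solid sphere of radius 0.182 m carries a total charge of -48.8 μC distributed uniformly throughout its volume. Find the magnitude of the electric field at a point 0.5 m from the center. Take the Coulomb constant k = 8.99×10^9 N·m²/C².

|E| ≈ 1.75×10^6 V/m

By spherical symmetry E is radial; choose a Gaussian sphere of radius r = 0.5 m (r > R, so the entire charge is enclosed).
Q_enc = -48.8 μC = -4.88×10^-5 C.
Gauss's law: E·4πr² = Q_enc/ε₀.
E = k|Q_enc|/r² = (8.99×10^9)(4.88e-5)/(0.5)² = 1.75e6 N/C.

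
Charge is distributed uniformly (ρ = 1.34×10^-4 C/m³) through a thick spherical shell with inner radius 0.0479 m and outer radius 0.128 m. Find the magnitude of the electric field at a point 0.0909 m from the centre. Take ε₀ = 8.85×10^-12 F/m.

Take a concentric spherical Gaussian surface of radius r = 0.0909 m (within the shell material, 0.0479 m < r < 0.128 m).
Only the shell between 0.0479 m and r is enclosed: Q_enc = ρ·(4π/3)(r³ − a³) = (1.34×10^-4)·(4π/3)·((0.0909)³ − (0.0479)³) = 3.599×10^-7 C.
By Gauss's law, ∮E·dA = E·4πr² = Q_enc/ε₀.
E = |Q_enc|/(4πε₀r²) = (3.599e-7)/(4π·8.85×10^-12·(0.0909)²) = 3.92×10^5 N/C.

E ≈ 3.92e5 N/C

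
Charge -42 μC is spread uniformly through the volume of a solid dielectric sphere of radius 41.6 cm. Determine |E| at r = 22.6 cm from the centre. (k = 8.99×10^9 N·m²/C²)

|E| ≈ 1.19×10^6 N/C

Take a concentric spherical Gaussian surface of radius r = 22.6 cm (r < R).
For a uniform sphere the enclosed fraction is (r/R)³, so Q_enc = (-42 μC)(0.226/0.416)³ = -6.734×10^-6 C.
Since E is radial and uniform over the Gaussian sphere, Φ = E·4πr² = Q_enc/ε₀.
E = k|Q_enc|/r² = (8.99×10^9)(6.734×10^-6)/(0.226)² = 1.19×10^6 N/C.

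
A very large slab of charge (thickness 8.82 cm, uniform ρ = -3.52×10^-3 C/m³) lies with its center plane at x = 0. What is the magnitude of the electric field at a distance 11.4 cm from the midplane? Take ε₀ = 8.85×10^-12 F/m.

|E| = 1.75e7 N/C

The point |x| = 11.4 cm lies outside the slab (half-thickness 0.0441 m). A symmetric pillbox spanning the full slab encloses Q_enc = ρ·d·A.
Flux = 2EA ⇒ E = |ρ|d/(2ε₀), independent of distance outside.
E = (3.52×10^-3)(0.0882)/(2·8.85×10^-12) = 1.75e7 N/C.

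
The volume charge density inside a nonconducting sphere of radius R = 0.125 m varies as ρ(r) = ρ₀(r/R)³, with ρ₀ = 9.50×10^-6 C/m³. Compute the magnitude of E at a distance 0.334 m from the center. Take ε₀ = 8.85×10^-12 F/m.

By spherical symmetry E is radial; choose a Gaussian sphere of radius r = 0.334 m (r > R, all charge enclosed).
Q_enc = 4π ∫₀^R ρ₀(r'/R)^3 r'² dr' = 4πρ₀R³/6 = 3.886e-8 C.
Applying ∮E·dA = Q_enc/ε₀ with Φ = E(4πr²):
E = |Q_enc|/(4πε₀r²) = (3.886×10^-8)/(4π·8.85×10^-12·(0.334)²) = 3.13e3 N/C.

|E| = 3.13e3 V/m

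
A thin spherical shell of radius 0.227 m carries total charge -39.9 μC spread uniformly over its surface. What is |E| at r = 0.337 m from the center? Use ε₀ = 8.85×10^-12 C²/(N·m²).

By spherical symmetry E is radial; choose a Gaussian sphere of radius r = 0.337 m (r > 0.227 m).
The entire shell is enclosed: Q_enc = -3.99×10^-5 C.
Since E is radial and uniform over the Gaussian sphere, Φ = E·4πr² = Q_enc/ε₀.
E = |Q_enc|/(4πε₀r²) = (3.99×10^-5)/(4π·8.85×10^-12·(0.337)²) = 3.16×10^6 N/C.

E ≈ 3.16×10^6 V/m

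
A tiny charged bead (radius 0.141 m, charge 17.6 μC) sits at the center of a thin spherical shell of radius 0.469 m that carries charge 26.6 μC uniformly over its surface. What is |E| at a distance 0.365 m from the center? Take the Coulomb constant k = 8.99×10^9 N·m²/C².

Use a concentric Gaussian sphere at r = 0.365 m (between the bodies, 0.141 m < r < 0.469 m).
The shell at 0.469 m lies outside the Gaussian surface, so Q_enc = 17.6 μC = 1.76×10^-5 C.
Gauss's law: E·4πr² = Q_enc/ε₀.
E = k|Q_enc|/r² = (8.99×10^9)(1.76e-5)/(0.365)² = 1.19e6 N/C.

E ≈ 1.19×10^6 V/m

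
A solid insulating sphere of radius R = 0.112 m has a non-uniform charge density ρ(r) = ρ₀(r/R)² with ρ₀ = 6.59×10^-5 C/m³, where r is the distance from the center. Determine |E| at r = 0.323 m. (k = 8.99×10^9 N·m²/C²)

Use a concentric Gaussian sphere at r = 0.323 m (r > R, all charge enclosed).
Q_enc = 4π ∫₀^R ρ₀(r'/R)^2 r'² dr' = 4πρ₀R³/5 = 2.327e-7 C.
Applying ∮E·dA = Q_enc/ε₀ with Φ = E(4πr²):
E = k|Q_enc|/r² = (8.99×10^9)(2.327×10^-7)/(0.323)² = 2.01e4 N/C.

E ≈ 2.01e4 V/m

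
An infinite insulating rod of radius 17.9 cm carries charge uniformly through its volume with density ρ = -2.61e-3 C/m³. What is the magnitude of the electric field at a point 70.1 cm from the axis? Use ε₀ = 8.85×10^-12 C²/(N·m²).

|E| ≈ 6.74×10^6 N/C

Coaxial Gaussian cylinder, radius r = 70.1 cm, length L (r > 17.9 cm, full cross-section enclosed).
λ_enc = ρ·πR² = (-2.61×10^-3)π(0.179)² = -2.627e-4 C/m.
Applying ∮E·dA = Q_enc/ε₀ with the end caps contributing no flux:
E = |λ_enc|/(2πε₀r) = (2.627×10^-4)/(2π·8.85×10^-12·0.701) = 6.74e6 N/C.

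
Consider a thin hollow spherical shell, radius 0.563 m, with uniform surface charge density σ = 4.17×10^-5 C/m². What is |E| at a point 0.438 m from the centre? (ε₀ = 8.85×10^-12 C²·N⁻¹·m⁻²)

|E| = 0 N/C

By spherical symmetry E is radial; choose a Gaussian sphere of radius r = 0.438 m (inside the shell, r < 0.563 m).
No charge lies within this surface, so Q_enc = 0 and Gauss's law gives E·4πr² = 0 ⇒ E = 0.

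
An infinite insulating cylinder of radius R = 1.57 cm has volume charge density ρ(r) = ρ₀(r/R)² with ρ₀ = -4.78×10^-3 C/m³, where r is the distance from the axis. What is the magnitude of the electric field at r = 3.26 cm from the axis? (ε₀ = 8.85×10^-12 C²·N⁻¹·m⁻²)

By cylindrical symmetry E is radial; use a coaxial Gaussian cylinder of radius 3.26 cm and length L (r > R, full charge per length enclosed).
λ_enc = 2π ∫₀^R ρ₀(r'/R)^2 r' dr' = 2πρ₀R²/4 = -1.851×10^-6 C/m.
Since E is radial and uniform over the curved surface, Φ = E·2πrL = Q_enc/ε₀ = λ_enc L/ε₀.
E = |λ_enc|/(2πε₀r) = (1.851e-6)/(2π·8.85×10^-12·0.0326) = 1.02e6 N/C.

1.02×10^6 N/C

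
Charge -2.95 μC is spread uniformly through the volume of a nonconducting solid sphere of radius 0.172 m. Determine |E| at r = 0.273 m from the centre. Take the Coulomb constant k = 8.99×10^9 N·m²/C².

Use a concentric Gaussian sphere at r = 0.273 m (r > R, so the entire charge is enclosed).
Q_enc = -2.95 μC = -2.95×10^-6 C.
By Gauss's law, ∮E·dA = E·4πr² = Q_enc/ε₀.
E = k|Q_enc|/r² = (8.99×10^9)(2.95e-6)/(0.273)² = 3.56×10^5 N/C.

E ≈ 3.56×10^5 V/m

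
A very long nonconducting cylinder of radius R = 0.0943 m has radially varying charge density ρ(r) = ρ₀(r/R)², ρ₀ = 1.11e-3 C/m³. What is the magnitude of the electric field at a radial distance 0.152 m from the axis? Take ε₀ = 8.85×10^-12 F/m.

By cylindrical symmetry E is radial; use a coaxial Gaussian cylinder of radius 0.152 m and length L (r > R, full charge per length enclosed).
λ_enc = 2π ∫₀^R ρ₀(r'/R)^2 r' dr' = 2πρ₀R²/4 = 1.55×10^-5 C/m.
Applying ∮E·dA = Q_enc/ε₀ with the end caps contributing no flux:
E = |λ_enc|/(2πε₀r) = (1.55×10^-5)/(2π·8.85×10^-12·0.152) = 1.83×10^6 N/C.

E = 1.83×10^6 V/m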